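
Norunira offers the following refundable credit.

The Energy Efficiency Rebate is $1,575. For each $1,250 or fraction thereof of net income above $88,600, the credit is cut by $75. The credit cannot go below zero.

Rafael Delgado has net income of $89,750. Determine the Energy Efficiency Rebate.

Energy Efficiency Rebate: income exceeds $88,600 by $1,150, which is 1 full-or-partial $1,250 increment; reduction = 1 × $75 = $75, leaving $1,500.

$1,500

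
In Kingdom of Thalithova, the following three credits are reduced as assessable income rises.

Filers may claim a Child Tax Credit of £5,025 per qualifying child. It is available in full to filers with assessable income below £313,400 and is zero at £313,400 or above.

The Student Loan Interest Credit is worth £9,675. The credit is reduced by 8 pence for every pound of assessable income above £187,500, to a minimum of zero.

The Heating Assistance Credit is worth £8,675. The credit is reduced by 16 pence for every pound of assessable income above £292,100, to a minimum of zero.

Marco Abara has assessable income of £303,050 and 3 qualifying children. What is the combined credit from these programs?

£22,429

Child Tax Credit: base = 3 × £5,025 = £15,075. £303,050 is below the £313,400 cutoff, so the full £15,075 applies.
Student Loan Interest Credit: 8% of the £115,550 excess over £187,500 is £9,244; credit = £9,675 − £9,244 = £431.
Heating Assistance Credit: 16% of the £10,950 excess over £292,100 is £1,752; credit = £8,675 − £1,752 = £6,923.
Total: £15,075 + £431 + £6,923 = £22,429.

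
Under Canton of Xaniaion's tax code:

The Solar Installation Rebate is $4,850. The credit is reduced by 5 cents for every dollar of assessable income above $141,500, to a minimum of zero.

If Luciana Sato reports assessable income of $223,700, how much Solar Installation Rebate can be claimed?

Solar Installation Rebate: 5% of the $82,200 excess over $141,500 is $4,110; credit = $4,850 − $4,110 = $740.

$740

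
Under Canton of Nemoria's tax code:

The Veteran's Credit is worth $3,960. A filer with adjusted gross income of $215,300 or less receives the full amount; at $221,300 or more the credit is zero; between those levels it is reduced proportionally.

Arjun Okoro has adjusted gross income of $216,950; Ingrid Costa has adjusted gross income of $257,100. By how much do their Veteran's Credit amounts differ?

$2,871

Arjun ($216,950): Veteran's Credit: $216,950 is $1,650 into a $6,000 phase-out range, leaving 4,350/6,000 of the credit: $3,960 × 4,350/6,000 = $2,871.
Ingrid ($257,100): Veteran's Credit: $257,100 is at or above $221,300, so the credit is $0.
Difference: |$2,871 − $0| = $2,871.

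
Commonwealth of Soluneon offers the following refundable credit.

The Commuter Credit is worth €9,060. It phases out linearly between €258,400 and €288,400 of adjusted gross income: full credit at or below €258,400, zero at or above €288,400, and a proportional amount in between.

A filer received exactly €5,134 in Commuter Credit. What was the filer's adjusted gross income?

€5,134 is 5,134/9,060 of the full €9,060, so 3,926/9,060 of the €30,000 range has been used: income = €258,400 + €30,000 × 3,926/9,060 = €271,400.

€271,400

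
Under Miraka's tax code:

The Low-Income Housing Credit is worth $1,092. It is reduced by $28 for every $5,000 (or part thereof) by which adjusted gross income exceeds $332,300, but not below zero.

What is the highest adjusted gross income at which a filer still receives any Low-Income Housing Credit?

$522,300

After 38 increments the reduction is 38 × $28 = $1,064, leaving $28; one more increment wipes it out. Increment 38 ends at excess 38 × $5,000 = $190,000, so the highest qualifying income is $332,300 + $190,000 = $522,300.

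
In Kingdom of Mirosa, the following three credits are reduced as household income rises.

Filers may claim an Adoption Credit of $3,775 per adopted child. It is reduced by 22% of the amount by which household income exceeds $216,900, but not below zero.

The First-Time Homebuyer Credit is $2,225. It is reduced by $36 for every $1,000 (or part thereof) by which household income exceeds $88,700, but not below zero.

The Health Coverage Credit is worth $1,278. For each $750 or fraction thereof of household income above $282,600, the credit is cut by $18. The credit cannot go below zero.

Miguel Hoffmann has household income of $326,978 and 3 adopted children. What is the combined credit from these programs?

Adoption Credit: base = 3 × $3,775 = $11,325. 22% of the $110,078 excess over $216,900 is $24,217.16 ≥ base, so the credit is $0.
First-Time Homebuyer Credit: income exceeds $88,700 by $238,278 → 239 increments × $36 = $8,604 ≥ base, so the credit is $0.
Health Coverage Credit: income exceeds $282,600 by $44,378, which is 60 full-or-partial $750 increments; reduction = 60 × $18 = $1,080, leaving $198.
Total: $0 + $0 + $198 = $198.

$198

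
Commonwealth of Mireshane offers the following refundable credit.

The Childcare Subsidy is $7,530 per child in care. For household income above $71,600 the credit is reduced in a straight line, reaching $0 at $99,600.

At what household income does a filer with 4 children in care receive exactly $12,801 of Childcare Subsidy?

$87,700

Full credit = 4 × $7,530 = $30,120.
$12,801 is 12,801/30,120 of the full $30,120, so 17,319/30,120 of the $28,000 range has been used: income = $71,600 + $28,000 × 17,319/30,120 = $87,700.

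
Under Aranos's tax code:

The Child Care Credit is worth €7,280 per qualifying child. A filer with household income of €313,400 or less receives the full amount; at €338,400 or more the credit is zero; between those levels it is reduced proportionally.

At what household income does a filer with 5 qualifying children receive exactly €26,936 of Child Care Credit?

Full credit = 5 × €7,280 = €36,400.
€26,936 is 26,936/36,400 of the full €36,400, so 9,464/36,400 of the €25,000 range has been used: income = €313,400 + €25,000 × 9,464/36,400 = €319,900.

€319,900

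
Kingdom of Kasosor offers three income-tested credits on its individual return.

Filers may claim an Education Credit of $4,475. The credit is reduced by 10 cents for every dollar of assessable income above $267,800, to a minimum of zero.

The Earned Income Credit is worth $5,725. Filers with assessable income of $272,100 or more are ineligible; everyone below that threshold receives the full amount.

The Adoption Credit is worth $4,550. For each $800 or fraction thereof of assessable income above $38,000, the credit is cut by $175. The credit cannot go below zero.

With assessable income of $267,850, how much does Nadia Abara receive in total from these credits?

Education Credit: 10% of the $50 excess over $267,800 is $5; credit = $4,475 − $5 = $4,470.
Earned Income Credit: $267,850 is below the $272,100 cutoff, so the full $5,725 applies.
Adoption Credit: income exceeds $38,000 by $229,850 → 288 increments × $175 = $50,400 ≥ base, so the credit is $0.
Total: $4,470 + $5,725 + $0 = $10,195.

$10,195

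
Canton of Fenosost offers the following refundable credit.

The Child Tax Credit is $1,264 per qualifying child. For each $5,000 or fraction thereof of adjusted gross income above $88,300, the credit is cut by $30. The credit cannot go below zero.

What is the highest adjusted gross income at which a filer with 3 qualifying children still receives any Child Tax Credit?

$718,300

Full credit = 3 × $1,264 = $3,792.
After 126 increments the reduction is 126 × $30 = $3,780, leaving $12; one more increment wipes it out. Increment 126 ends at excess 126 × $5,000 = $630,000, so the highest qualifying income is $88,300 + $630,000 = $718,300.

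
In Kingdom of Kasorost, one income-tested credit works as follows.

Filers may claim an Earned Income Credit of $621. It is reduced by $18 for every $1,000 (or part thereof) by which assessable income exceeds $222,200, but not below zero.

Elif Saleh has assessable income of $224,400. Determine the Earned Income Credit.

Earned Income Credit: income exceeds $222,200 by $2,200, which is 3 full-or-partial $1,000 increments; reduction = 3 × $18 = $54, leaving $567.

$567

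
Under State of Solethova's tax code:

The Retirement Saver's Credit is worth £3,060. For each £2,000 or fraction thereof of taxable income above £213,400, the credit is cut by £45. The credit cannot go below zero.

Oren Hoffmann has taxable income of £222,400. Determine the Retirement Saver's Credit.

Retirement Saver's Credit: income exceeds £213,400 by £9,000, which is 5 full-or-partial £2,000 increments; reduction = 5 × £45 = £225, leaving £2,835.

£2,835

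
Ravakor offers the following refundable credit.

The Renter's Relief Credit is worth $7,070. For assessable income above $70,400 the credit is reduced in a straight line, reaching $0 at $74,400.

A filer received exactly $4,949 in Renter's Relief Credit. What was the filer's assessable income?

$71,600

$4,949 is 4,949/7,070 of the full $7,070, so 2,121/7,070 of the $4,000 range has been used: income = $70,400 + $4,000 × 2,121/7,070 = $71,600.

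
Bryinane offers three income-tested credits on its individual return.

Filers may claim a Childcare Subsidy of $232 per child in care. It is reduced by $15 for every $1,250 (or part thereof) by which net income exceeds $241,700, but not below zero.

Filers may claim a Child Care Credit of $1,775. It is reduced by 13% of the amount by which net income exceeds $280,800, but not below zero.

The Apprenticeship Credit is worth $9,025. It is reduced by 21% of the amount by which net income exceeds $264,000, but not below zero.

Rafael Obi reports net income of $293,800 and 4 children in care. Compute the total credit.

$3,150

Childcare Subsidy: base = 4 × $232 = $928. income exceeds $241,700 by $52,100, which is 42 full-or-partial $1,250 increments; reduction = 42 × $15 = $630, leaving $298.
Child Care Credit: 13% of the $13,000 excess over $280,800 is $1,690; credit = $1,775 − $1,690 = $85.
Apprenticeship Credit: 21% of the $29,800 excess over $264,000 is $6,258; credit = $9,025 − $6,258 = $2,767.
Total: $298 + $85 + $2,767 = $3,150.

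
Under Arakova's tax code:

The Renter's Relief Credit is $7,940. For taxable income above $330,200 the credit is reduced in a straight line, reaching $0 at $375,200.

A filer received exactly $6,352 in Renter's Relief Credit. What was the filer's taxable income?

$6,352 is 6,352/7,940 of the full $7,940, so 1,588/7,940 of the $45,000 range has been used: income = $330,200 + $45,000 × 1,588/7,940 = $339,200.

$339,200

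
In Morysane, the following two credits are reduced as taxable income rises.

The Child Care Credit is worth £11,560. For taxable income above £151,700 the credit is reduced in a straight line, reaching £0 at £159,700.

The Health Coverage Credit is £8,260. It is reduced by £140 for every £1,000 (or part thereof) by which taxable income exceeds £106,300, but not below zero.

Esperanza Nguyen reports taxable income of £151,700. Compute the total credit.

Child Care Credit: £151,700 is at or below the £151,700 threshold, so the full £11,560 applies.
Health Coverage Credit: income exceeds £106,300 by £45,400, which is 46 full-or-partial £1,000 increments; reduction = 46 × £140 = £6,440, leaving £1,820.
Total: £11,560 + £1,820 = £13,380.

£13,380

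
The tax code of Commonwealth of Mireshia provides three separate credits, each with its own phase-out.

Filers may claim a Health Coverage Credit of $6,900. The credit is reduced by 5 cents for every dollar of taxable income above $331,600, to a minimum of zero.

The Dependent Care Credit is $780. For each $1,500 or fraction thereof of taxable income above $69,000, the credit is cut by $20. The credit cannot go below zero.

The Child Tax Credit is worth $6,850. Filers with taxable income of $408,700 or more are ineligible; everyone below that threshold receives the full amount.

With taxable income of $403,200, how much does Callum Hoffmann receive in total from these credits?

$10,170

Health Coverage Credit: 5% of the $71,600 excess over $331,600 is $3,580; credit = $6,900 − $3,580 = $3,320.
Dependent Care Credit: income exceeds $69,000 by $334,200 → 223 increments × $20 = $4,460 ≥ base, so the credit is $0.
Child Tax Credit: $403,200 is below the $408,700 cutoff, so the full $6,850 applies.
Total: $3,320 + $0 + $6,850 = $10,170.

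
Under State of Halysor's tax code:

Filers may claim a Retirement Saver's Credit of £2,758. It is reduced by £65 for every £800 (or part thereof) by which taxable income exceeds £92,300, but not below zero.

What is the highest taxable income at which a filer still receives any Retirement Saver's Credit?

After 42 increments the reduction is 42 × £65 = £2,730, leaving £28; one more increment wipes it out. Increment 42 ends at excess 42 × £800 = £33,600, so the highest qualifying income is £92,300 + £33,600 = £125,900.

£125,900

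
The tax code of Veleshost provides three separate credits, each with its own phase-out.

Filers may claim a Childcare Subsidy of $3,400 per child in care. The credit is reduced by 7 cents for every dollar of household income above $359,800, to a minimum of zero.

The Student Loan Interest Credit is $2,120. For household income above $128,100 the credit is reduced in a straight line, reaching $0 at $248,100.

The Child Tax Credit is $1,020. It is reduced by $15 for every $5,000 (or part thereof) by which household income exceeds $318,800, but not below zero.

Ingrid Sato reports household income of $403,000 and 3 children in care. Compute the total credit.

Childcare Subsidy: base = 3 × $3,400 = $10,200. 7% of the $43,200 excess over $359,800 is $3,024; credit = $10,200 − $3,024 = $7,176.
Student Loan Interest Credit: $403,000 is at or above $248,100, so the credit is $0.
Child Tax Credit: income exceeds $318,800 by $84,200, which is 17 full-or-partial $5,000 increments; reduction = 17 × $15 = $255, leaving $765.
Total: $7,176 + $0 + $765 = $7,941.

$7,941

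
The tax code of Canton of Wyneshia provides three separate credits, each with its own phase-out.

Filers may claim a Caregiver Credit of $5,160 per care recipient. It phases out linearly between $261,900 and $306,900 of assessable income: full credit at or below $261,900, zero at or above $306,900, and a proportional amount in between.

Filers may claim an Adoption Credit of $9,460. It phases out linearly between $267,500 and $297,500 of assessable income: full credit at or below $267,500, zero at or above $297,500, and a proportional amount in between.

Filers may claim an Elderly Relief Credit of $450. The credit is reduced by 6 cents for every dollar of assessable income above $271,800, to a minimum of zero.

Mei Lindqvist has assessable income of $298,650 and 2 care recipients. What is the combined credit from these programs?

Caregiver Credit: base = 2 × $5,160 = $10,320. $298,650 is $36,750 into a $45,000 phase-out range, leaving 8,250/45,000 of the credit: $10,320 × 8,250/45,000 = $1,892.
Adoption Credit: $298,650 is at or above $297,500, so the credit is $0.
Elderly Relief Credit: 6% of the $26,850 excess over $271,800 is $1,611 ≥ base, so the credit is $0.
Total: $1,892 + $0 + $0 = $1,892.

$1,892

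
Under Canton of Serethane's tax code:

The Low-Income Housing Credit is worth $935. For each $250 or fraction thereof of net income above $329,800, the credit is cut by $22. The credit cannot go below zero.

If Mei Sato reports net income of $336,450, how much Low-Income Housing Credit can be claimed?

Low-Income Housing Credit: income exceeds $329,800 by $6,650, which is 27 full-or-partial $250 increments; reduction = 27 × $22 = $594, leaving $341.

$341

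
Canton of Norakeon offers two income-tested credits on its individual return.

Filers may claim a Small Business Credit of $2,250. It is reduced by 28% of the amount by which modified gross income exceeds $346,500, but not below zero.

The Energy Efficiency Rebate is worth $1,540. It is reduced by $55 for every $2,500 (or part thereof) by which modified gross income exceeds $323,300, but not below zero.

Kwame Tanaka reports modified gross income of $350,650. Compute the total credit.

$2,023

Small Business Credit: 28% of the $4,150 excess over $346,500 is $1,162; credit = $2,250 − $1,162 = $1,088.
Energy Efficiency Rebate: income exceeds $323,300 by $27,350, which is 11 full-or-partial $2,500 increments; reduction = 11 × $55 = $605, leaving $935.
Total: $1,088 + $935 = $2,023.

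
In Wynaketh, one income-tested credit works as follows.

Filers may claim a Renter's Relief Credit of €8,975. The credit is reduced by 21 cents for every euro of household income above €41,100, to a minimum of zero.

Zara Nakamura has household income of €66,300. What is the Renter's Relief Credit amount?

Renter's Relief Credit: 21% of the €25,200 excess over €41,100 is €5,292; credit = €8,975 − €5,292 = €3,683.

€3,683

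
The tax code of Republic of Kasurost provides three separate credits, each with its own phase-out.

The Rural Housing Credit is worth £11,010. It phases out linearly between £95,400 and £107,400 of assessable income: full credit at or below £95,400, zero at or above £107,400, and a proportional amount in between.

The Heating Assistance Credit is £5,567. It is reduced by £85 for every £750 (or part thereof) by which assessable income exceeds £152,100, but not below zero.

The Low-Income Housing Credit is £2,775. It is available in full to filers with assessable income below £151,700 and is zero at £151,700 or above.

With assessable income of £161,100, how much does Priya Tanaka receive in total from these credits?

Rural Housing Credit: £161,100 is at or above £107,400, so the credit is £0.
Heating Assistance Credit: income exceeds £152,100 by £9,000, which is 12 full-or-partial £750 increments; reduction = 12 × £85 = £1,020, leaving £4,547.
Low-Income Housing Credit: £161,100 meets or exceeds the £151,700 cutoff, so the credit is £0.
Total: £0 + £4,547 + £0 = £4,547.

£4,547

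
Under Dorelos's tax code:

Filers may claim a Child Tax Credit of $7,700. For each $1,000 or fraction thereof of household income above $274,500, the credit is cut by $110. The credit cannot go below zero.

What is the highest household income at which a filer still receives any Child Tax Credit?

After 69 increments the reduction is 69 × $110 = $7,590, leaving $110; one more increment wipes it out. Increment 69 ends at excess 69 × $1,000 = $69,000, so the highest qualifying income is $274,500 + $69,000 = $343,500.

$343,500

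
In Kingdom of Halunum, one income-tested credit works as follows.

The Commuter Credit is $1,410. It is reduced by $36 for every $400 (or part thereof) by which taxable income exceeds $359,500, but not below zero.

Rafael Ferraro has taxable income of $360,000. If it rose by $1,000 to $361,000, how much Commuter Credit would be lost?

At $360,000 — income exceeds $359,500 by $500, which is 2 full-or-partial $400 increments; reduction = 2 × $36 = $72, leaving $1,338.
At $361,000 — income exceeds $359,500 by $1,500, which is 4 full-or-partial $400 increments; reduction = 4 × $36 = $144, leaving $1,266.
Lost: $1,338 − $1,266 = $72.

$72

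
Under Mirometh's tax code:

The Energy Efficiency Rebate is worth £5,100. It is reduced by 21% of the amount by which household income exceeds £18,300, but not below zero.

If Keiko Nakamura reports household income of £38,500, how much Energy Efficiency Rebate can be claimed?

Energy Efficiency Rebate: 21% of the £20,200 excess over £18,300 is £4,242; credit = £5,100 − £4,242 = £858.

£858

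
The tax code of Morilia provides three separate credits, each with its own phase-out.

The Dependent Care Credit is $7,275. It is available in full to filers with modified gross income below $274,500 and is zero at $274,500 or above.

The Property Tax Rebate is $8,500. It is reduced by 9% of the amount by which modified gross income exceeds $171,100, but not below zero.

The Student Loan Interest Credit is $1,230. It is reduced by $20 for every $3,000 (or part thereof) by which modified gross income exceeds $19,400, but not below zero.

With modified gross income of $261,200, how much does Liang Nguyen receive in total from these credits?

Dependent Care Credit: $261,200 is below the $274,500 cutoff, so the full $7,275 applies.
Property Tax Rebate: 9% of the $90,100 excess over $171,100 is $8,109; credit = $8,500 − $8,109 = $391.
Student Loan Interest Credit: income exceeds $19,400 by $241,800 → 81 increments × $20 = $1,620 ≥ base, so the credit is $0.
Total: $7,275 + $391 + $0 = $7,666.

$7,666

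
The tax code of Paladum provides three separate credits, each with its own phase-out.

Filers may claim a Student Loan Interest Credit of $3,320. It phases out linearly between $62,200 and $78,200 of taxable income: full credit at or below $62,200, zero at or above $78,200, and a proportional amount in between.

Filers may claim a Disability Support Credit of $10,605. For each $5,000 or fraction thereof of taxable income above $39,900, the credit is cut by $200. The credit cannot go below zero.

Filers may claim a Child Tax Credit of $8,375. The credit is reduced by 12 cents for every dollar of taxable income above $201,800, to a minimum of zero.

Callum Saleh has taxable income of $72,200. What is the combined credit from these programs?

Student Loan Interest Credit: $72,200 is $10,000 into a $16,000 phase-out range, leaving 6,000/16,000 of the credit: $3,320 × 6,000/16,000 = $1,245.
Disability Support Credit: income exceeds $39,900 by $32,300, which is 7 full-or-partial $5,000 increments; reduction = 7 × $200 = $1,400, leaving $9,205.
Child Tax Credit: $72,200 is at or below the $201,800 threshold, so the full $8,375 applies.
Total: $1,245 + $9,205 + $8,375 = $18,825.

$18,825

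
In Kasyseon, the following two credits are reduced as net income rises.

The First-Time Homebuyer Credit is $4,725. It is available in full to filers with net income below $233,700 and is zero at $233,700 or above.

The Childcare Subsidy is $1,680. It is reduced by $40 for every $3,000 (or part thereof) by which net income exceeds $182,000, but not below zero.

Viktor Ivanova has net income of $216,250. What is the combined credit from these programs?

First-Time Homebuyer Credit: $216,250 is below the $233,700 cutoff, so the full $4,725 applies.
Childcare Subsidy: income exceeds $182,000 by $34,250, which is 12 full-or-partial $3,000 increments; reduction = 12 × $40 = $480, leaving $1,200.
Total: $4,725 + $1,200 = $5,925.

$5,925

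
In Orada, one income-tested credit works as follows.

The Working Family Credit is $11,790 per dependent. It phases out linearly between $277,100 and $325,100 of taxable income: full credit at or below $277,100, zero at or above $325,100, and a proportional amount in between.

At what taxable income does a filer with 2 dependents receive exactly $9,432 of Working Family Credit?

Full credit = 2 × $11,790 = $23,580.
$9,432 is 9,432/23,580 of the full $23,580, so 14,148/23,580 of the $48,000 range has been used: income = $277,100 + $48,000 × 14,148/23,580 = $305,900.

$305,900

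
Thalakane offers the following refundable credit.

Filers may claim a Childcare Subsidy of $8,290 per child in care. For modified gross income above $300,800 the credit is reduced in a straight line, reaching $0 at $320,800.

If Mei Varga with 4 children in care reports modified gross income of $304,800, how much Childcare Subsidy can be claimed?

$26,528

Childcare Subsidy: base = 4 × $8,290 = $33,160. $304,800 is $4,000 into a $20,000 phase-out range, leaving 16,000/20,000 of the credit: $33,160 × 16,000/20,000 = $26,528.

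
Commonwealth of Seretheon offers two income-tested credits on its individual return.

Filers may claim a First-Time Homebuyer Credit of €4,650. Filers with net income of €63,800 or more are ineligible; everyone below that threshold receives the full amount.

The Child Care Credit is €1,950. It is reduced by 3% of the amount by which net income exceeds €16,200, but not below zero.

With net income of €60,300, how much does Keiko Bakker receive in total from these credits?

First-Time Homebuyer Credit: €60,300 is below the €63,800 cutoff, so the full €4,650 applies.
Child Care Credit: 3% of the €44,100 excess over €16,200 is €1,323; credit = €1,950 − €1,323 = €627.
Total: €4,650 + €627 = €5,277.

€5,277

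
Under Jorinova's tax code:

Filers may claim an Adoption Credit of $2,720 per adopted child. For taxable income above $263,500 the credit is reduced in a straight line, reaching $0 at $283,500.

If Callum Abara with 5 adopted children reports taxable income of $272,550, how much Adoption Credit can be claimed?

$7,446

Adoption Credit: base = 5 × $2,720 = $13,600. $272,550 is $9,050 into a $20,000 phase-out range, leaving 10,950/20,000 of the credit: $13,600 × 10,950/20,000 = $7,446.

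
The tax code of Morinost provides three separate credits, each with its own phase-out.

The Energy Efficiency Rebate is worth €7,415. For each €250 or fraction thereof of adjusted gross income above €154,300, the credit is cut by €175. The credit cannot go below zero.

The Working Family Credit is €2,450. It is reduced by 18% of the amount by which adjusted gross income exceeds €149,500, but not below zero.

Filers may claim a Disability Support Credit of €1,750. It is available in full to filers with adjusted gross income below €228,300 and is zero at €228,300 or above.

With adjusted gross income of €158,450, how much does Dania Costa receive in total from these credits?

Energy Efficiency Rebate: income exceeds €154,300 by €4,150, which is 17 full-or-partial €250 increments; reduction = 17 × €175 = €2,975, leaving €4,440.
Working Family Credit: 18% of the €8,950 excess over €149,500 is €1,611; credit = €2,450 − €1,611 = €839.
Disability Support Credit: €158,450 is below the €228,300 cutoff, so the full €1,750 applies.
Total: €4,440 + €839 + €1,750 = €7,029.

€7,029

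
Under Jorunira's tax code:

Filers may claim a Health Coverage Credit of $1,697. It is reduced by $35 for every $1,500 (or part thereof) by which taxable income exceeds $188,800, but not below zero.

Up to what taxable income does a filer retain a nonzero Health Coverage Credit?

After 48 increments the reduction is 48 × $35 = $1,680, leaving $17; one more increment wipes it out. Increment 48 ends at excess 48 × $1,500 = $72,000, so the highest qualifying income is $188,800 + $72,000 = $260,800.

$260,800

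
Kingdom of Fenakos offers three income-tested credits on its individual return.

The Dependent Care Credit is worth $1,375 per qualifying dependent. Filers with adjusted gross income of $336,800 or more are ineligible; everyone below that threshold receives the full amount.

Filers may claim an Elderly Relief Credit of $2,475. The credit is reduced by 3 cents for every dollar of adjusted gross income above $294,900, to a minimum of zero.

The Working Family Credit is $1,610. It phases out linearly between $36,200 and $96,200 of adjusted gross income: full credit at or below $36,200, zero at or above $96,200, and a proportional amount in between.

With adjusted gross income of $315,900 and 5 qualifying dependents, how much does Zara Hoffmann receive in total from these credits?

Dependent Care Credit: base = 5 × $1,375 = $6,875. $315,900 is below the $336,800 cutoff, so the full $6,875 applies.
Elderly Relief Credit: 3% of the $21,000 excess over $294,900 is $630; credit = $2,475 − $630 = $1,845.
Working Family Credit: $315,900 is at or above $96,200, so the credit is $0.
Total: $6,875 + $1,845 + $0 = $8,720.

$8,720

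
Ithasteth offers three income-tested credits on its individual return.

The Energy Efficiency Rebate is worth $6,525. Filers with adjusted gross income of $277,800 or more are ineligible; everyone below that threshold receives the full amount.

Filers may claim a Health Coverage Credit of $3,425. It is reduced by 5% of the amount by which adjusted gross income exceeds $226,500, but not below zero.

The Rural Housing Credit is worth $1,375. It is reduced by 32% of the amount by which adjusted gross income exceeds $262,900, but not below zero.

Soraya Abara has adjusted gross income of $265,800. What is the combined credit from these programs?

Energy Efficiency Rebate: $265,800 is below the $277,800 cutoff, so the full $6,525 applies.
Health Coverage Credit: 5% of the $39,300 excess over $226,500 is $1,965; credit = $3,425 − $1,965 = $1,460.
Rural Housing Credit: 32% of the $2,900 excess over $262,900 is $928; credit = $1,375 − $928 = $447.
Total: $6,525 + $1,460 + $447 = $8,432.

$8,432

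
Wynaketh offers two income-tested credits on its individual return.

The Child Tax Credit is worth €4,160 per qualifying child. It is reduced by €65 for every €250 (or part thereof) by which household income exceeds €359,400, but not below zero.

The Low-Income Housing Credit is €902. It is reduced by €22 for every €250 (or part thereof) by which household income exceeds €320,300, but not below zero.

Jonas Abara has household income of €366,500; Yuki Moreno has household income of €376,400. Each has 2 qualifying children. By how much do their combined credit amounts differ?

Jonas (€366,500): Child Tax Credit: base = 2 × €4,160 = €8,320. income exceeds €359,400 by €7,100, which is 29 full-or-partial €250 increments; reduction = 29 × €65 = €1,885, leaving €6,435. Low-Income Housing Credit: income exceeds €320,300 by €46,200 → 185 increments × €22 = €4,070 ≥ base, so the credit is €0. total €6,435 + €0 = €6,435
Yuki (€376,400): Child Tax Credit: base = 2 × €4,160 = €8,320. income exceeds €359,400 by €17,000, which is 68 full-or-partial €250 increments; reduction = 68 × €65 = €4,420, leaving €3,900. Low-Income Housing Credit: income exceeds €320,300 by €56,100 → 225 increments × €22 = €4,950 ≥ base, so the credit is €0. total €3,900 + €0 = €3,900
Difference: |€6,435 − €3,900| = €2,535.

€2,535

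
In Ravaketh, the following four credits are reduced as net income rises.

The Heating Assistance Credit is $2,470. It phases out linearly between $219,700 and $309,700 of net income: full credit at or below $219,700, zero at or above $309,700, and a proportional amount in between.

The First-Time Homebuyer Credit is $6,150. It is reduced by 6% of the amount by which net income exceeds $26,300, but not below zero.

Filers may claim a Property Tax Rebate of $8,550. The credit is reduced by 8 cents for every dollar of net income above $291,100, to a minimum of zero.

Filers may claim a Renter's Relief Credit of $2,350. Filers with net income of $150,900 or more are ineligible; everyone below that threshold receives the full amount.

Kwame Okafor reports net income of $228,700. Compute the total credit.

$10,773

Heating Assistance Credit: $228,700 is $9,000 into a $90,000 phase-out range, leaving 81,000/90,000 of the credit: $2,470 × 81,000/90,000 = $2,223.
First-Time Homebuyer Credit: 6% of the $202,400 excess over $26,300 is $12,144 ≥ base, so the credit is $0.
Property Tax Rebate: $228,700 is at or below the $291,100 threshold, so the full $8,550 applies.
Renter's Relief Credit: $228,700 meets or exceeds the $150,900 cutoff, so the credit is $0.
Total: $2,223 + $0 + $8,550 + $0 = $10,773.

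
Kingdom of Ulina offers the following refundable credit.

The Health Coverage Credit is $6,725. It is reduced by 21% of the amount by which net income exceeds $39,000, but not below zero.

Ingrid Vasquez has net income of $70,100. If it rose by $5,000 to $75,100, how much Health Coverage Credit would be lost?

$194

At $70,100 — 21% of the $31,100 excess over $39,000 is $6,531; credit = $6,725 − $6,531 = $194.
At $75,100 — 21% of the $36,100 excess over $39,000 is $7,581 ≥ base, so the credit is $0.
Lost: $194 − $0 = $194.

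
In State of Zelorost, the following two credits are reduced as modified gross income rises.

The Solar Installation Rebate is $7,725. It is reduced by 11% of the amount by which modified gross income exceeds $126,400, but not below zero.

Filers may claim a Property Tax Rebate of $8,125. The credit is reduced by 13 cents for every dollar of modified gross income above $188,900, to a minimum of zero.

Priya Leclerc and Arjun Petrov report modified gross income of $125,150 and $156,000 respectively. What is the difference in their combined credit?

Priya ($125,150): Solar Installation Rebate: $125,150 is at or below the $126,400 threshold, so the full $7,725 applies. Property Tax Rebate: $125,150 is at or below the $188,900 threshold, so the full $8,125 applies. total $7,725 + $8,125 = $15,850
Arjun ($156,000): Solar Installation Rebate: 11% of the $29,600 excess over $126,400 is $3,256; credit = $7,725 − $3,256 = $4,469. Property Tax Rebate: $156,000 is at or below the $188,900 threshold, so the full $8,125 applies. total $4,469 + $8,125 = $12,594
Difference: |$15,850 − $12,594| = $3,256.

$3,256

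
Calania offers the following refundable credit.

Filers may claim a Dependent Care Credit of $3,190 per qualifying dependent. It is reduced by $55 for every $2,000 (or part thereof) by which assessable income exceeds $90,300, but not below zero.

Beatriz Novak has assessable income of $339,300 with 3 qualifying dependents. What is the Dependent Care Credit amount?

Dependent Care Credit: base = 3 × $3,190 = $9,570. income exceeds $90,300 by $249,000, which is 125 full-or-partial $2,000 increments; reduction = 125 × $55 = $6,875, leaving $2,695.

$2,695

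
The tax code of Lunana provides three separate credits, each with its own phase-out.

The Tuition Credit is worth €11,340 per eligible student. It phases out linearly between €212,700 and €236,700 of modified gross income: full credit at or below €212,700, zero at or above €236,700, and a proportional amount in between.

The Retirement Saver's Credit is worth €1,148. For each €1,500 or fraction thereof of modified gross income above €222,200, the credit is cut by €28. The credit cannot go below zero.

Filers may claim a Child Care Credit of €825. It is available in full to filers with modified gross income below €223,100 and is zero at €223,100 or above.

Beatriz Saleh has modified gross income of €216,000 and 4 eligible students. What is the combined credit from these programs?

€41,096

Tuition Credit: base = 4 × €11,340 = €45,360. €216,000 is €3,300 into a €24,000 phase-out range, leaving 20,700/24,000 of the credit: €45,360 × 20,700/24,000 = €39,123.
Retirement Saver's Credit: €216,000 is at or below the €222,200 threshold, so the full €1,148 applies.
Child Care Credit: €216,000 is below the €223,100 cutoff, so the full €825 applies.
Total: €39,123 + €1,148 + €825 = €41,096.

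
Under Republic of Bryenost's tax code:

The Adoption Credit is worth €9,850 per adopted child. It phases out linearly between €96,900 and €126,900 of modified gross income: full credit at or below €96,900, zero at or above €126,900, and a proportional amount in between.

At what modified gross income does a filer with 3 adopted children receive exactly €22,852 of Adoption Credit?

Full credit = 3 × €9,850 = €29,550.
€22,852 is 22,852/29,550 of the full €29,550, so 6,698/29,550 of the €30,000 range has been used: income = €96,900 + €30,000 × 6,698/29,550 = €103,700.

€103,700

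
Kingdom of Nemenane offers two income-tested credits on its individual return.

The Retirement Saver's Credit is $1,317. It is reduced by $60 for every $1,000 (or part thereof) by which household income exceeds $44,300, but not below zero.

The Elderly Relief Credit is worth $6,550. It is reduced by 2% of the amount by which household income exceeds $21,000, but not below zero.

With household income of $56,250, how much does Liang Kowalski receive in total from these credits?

$6,442

Retirement Saver's Credit: income exceeds $44,300 by $11,950, which is 12 full-or-partial $1,000 increments; reduction = 12 × $60 = $720, leaving $597.
Elderly Relief Credit: 2% of the $35,250 excess over $21,000 is $705; credit = $6,550 − $705 = $5,845.
Total: $597 + $5,845 = $6,442.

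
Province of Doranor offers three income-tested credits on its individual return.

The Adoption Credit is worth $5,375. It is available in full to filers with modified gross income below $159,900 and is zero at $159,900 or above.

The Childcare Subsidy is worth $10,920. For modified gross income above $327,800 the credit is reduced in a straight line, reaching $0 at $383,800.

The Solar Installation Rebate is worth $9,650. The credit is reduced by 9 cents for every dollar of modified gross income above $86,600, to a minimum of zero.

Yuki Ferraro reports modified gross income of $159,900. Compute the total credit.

$13,973

Adoption Credit: $159,900 meets or exceeds the $159,900 cutoff, so the credit is $0.
Childcare Subsidy: $159,900 is at or below the $327,800 threshold, so the full $10,920 applies.
Solar Installation Rebate: 9% of the $73,300 excess over $86,600 is $6,597; credit = $9,650 − $6,597 = $3,053.
Total: $0 + $10,920 + $3,053 = $13,973.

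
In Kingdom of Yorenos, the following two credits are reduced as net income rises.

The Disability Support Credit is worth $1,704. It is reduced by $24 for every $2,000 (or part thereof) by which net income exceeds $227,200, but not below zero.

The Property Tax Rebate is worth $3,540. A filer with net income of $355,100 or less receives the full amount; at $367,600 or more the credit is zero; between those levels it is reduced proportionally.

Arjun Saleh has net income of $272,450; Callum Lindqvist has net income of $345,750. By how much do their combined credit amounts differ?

$888

Arjun ($272,450): Disability Support Credit: income exceeds $227,200 by $45,250, which is 23 full-or-partial $2,000 increments; reduction = 23 × $24 = $552, leaving $1,152. Property Tax Rebate: $272,450 is at or below the $355,100 threshold, so the full $3,540 applies. total $1,152 + $3,540 = $4,692
Callum ($345,750): Disability Support Credit: income exceeds $227,200 by $118,550, which is 60 full-or-partial $2,000 increments; reduction = 60 × $24 = $1,440, leaving $264. Property Tax Rebate: $345,750 is at or below the $355,100 threshold, so the full $3,540 applies. total $264 + $3,540 = $3,804
Difference: |$4,692 − $3,804| = $888.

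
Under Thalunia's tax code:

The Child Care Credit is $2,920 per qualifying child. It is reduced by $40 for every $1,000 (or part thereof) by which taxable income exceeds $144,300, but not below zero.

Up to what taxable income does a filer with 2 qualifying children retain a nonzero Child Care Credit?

$289,300

Full credit = 2 × $2,920 = $5,840.
After 145 increments the reduction is 145 × $40 = $5,800, leaving $40; one more increment wipes it out. Increment 145 ends at excess 145 × $1,000 = $145,000, so the highest qualifying income is $144,300 + $145,000 = $289,300.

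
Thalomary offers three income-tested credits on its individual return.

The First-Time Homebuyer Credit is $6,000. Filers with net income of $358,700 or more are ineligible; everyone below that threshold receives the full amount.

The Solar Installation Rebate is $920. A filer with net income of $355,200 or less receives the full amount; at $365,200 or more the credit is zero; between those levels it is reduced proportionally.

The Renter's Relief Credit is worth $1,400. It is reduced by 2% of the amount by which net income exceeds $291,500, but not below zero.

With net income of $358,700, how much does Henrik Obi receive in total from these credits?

First-Time Homebuyer Credit: $358,700 meets or exceeds the $358,700 cutoff, so the credit is $0.
Solar Installation Rebate: $358,700 is $3,500 into a $10,000 phase-out range, leaving 6,500/10,000 of the credit: $920 × 6,500/10,000 = $598.
Renter's Relief Credit: 2% of the $67,200 excess over $291,500 is $1,344; credit = $1,400 − $1,344 = $56.
Total: $0 + $598 + $56 = $654.

$654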